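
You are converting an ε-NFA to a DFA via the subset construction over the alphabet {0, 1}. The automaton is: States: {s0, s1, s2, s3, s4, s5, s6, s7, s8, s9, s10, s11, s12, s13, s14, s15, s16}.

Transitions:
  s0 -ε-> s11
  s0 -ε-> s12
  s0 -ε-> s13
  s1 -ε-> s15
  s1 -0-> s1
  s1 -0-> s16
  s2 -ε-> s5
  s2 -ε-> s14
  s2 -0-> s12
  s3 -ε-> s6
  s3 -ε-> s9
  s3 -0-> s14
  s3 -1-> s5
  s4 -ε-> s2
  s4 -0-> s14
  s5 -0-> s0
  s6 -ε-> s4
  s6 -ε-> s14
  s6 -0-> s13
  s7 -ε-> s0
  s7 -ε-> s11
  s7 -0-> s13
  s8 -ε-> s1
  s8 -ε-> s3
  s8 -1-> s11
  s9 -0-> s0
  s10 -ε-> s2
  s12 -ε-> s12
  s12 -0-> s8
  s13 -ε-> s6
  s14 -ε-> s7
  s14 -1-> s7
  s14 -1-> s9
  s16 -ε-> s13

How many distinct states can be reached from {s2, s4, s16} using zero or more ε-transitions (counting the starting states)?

11

Start with {s2, s4, s16}.
From s2 via ε: add s5, s14.
From s16 via ε: add s13.
From s13 via ε: add s6.
From s14 via ε: add s7.
From s7 via ε: add s0, s11.
From s0 via ε: add s12.
ε-closure = {s0, s2, s4, s5, s6, s7, s11, s12, s13, s14, s16}, which has 11 states.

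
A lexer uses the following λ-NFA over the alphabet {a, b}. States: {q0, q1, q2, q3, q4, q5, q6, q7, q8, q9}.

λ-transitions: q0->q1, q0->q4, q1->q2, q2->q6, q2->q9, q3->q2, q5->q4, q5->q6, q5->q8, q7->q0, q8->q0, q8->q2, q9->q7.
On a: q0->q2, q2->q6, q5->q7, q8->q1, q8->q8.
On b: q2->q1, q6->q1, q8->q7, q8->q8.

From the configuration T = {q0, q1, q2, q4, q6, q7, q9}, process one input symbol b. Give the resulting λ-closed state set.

q2 on b → {q1}.
q6 on b → {q1}.
No b-transition from q0, q1, q4, q7, q9.
Union after reading b: {q1}.
Now take the λ-closure:
From q1 via λ: add q2.
From q2 via λ: add q6, q9.
From q9 via λ: add q7.
From q7 via λ: add q0.
From q0 via λ: add q4.
No new states can be added; the closed set is {q0, q1, q2, q4, q6, q7, q9}.

{q0, q1, q2, q4, q6, q7, q9}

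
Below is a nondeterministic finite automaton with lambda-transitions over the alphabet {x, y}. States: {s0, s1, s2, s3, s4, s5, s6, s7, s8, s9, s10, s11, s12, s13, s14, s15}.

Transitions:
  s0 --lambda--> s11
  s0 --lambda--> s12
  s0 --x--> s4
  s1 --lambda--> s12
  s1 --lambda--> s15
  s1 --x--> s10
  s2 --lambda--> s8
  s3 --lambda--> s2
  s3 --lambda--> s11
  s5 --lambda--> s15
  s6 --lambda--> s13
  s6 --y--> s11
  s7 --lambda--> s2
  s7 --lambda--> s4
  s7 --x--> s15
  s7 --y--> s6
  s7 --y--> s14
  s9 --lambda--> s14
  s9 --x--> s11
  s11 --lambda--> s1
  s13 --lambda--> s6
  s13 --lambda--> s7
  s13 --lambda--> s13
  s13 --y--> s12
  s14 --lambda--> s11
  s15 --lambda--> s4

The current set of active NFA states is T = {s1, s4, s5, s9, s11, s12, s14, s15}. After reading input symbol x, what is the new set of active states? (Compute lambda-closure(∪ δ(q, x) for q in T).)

{s1, s4, s10, s11, s12, s15}

s1 on x → {s10}.
s9 on x → {s11}.
No x-transition from s4, s5, s11, s12, s14, s15.
Union after reading x: {s10, s11}.
Now take the lambda-closure:
From s11 via lambda: add s1.
From s1 via lambda: add s12, s15.
From s15 via lambda: add s4.
No new states can be added; the closed set is {s1, s4, s10, s11, s12, s15}.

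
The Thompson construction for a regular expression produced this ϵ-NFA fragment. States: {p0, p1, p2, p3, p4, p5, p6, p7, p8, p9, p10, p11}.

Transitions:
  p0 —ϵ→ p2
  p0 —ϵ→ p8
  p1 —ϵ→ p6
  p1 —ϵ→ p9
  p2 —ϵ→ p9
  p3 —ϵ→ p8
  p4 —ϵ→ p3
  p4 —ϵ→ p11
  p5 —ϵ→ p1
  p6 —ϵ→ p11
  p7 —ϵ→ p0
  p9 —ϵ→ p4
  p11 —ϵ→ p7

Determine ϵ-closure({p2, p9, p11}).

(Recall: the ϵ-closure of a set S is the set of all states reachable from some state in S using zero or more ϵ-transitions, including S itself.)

Start with {p2, p9, p11}.
From p9 via ϵ: add p4.
From p11 via ϵ: add p7.
From p4 via ϵ: add p3.
From p7 via ϵ: add p0.
From p0 via ϵ: add p8.
No new states can be added; the closed set is {p0, p2, p3, p4, p7, p8, p9, p11}.

{p0, p2, p3, p4, p7, p8, p9, p11}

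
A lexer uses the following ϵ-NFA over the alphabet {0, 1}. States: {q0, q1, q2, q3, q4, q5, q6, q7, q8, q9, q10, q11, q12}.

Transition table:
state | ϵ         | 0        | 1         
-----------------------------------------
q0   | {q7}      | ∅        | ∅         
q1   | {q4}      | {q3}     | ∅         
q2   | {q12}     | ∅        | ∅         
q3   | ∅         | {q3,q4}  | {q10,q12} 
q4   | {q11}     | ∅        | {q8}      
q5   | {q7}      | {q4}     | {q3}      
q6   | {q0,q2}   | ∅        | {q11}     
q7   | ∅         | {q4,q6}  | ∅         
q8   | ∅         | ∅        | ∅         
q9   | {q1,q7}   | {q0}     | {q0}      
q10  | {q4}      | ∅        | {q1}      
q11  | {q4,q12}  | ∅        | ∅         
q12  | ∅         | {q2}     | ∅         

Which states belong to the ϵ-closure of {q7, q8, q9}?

{q1, q4, q7, q8, q9, q11, q12}

Start with {q7, q8, q9}.
From q9 via ϵ: add q1.
From q1 via ϵ: add q4.
From q4 via ϵ: add q11.
From q11 via ϵ: add q12.
No new states can be added; the closed set is {q1, q4, q7, q8, q9, q11, q12}.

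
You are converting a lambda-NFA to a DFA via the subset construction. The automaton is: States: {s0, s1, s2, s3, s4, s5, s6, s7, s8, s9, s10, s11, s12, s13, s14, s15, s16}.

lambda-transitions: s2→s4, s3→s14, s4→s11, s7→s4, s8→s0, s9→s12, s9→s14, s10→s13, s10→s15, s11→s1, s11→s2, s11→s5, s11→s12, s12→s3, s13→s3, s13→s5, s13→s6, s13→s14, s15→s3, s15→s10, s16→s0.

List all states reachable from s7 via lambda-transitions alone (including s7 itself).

Start with {s7}.
From s7 via lambda: add s4.
From s4 via lambda: add s11.
From s11 via lambda: add s1, s2, s5, s12.
From s12 via lambda: add s3.
From s3 via lambda: add s14.
No new states can be added; the closed set is {s1, s2, s3, s4, s5, s7, s11, s12, s14}.

{s1, s2, s3, s4, s5, s7, s11, s12, s14}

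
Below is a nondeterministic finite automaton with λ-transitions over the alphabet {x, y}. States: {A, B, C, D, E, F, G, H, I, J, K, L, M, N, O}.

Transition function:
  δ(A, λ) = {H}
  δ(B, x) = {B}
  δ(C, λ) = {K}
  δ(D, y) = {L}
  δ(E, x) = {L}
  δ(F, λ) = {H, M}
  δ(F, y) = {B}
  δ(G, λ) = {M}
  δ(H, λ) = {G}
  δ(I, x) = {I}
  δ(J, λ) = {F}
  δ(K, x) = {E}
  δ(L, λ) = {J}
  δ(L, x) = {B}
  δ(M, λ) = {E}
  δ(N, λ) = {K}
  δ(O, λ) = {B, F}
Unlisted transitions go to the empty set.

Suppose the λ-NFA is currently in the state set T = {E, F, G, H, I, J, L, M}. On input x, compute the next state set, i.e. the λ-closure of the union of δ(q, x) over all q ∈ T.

E on x → {L}.
I on x → {I}.
L on x → {B}.
No x-transition from F, G, H, J, M.
Union after reading x: {B, I, L}.
Now take the λ-closure:
From L via λ: add J.
From J via λ: add F.
From F via λ: add H, M.
From H via λ: add G.
From M via λ: add E.
No new states can be added; the closed set is {B, E, F, G, H, I, J, L, M}.

{B, E, F, G, H, I, J, L, M}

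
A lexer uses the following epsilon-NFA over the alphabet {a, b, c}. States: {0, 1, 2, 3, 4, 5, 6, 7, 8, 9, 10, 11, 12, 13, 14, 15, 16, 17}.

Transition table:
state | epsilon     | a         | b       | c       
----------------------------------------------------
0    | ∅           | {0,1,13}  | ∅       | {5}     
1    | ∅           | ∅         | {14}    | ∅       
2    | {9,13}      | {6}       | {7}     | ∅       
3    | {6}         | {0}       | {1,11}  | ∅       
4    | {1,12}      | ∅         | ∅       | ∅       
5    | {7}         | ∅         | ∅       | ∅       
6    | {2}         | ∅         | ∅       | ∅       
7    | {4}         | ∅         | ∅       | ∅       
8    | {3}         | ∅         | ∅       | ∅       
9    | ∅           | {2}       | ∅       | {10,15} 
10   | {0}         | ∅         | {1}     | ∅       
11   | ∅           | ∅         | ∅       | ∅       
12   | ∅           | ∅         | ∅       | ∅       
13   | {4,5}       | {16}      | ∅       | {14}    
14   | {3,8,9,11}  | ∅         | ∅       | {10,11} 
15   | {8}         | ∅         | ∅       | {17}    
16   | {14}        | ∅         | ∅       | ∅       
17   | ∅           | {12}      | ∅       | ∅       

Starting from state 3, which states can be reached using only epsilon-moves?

{1, 2, 3, 4, 5, 6, 7, 9, 12, 13}

Start with {3}.
From 3 via epsilon: add 6.
From 6 via epsilon: add 2.
From 2 via epsilon: add 9, 13.
From 13 via epsilon: add 4, 5.
From 4 via epsilon: add 1, 12.
From 5 via epsilon: add 7.
No new states can be added; the closed set is {1, 2, 3, 4, 5, 6, 7, 9, 12, 13}.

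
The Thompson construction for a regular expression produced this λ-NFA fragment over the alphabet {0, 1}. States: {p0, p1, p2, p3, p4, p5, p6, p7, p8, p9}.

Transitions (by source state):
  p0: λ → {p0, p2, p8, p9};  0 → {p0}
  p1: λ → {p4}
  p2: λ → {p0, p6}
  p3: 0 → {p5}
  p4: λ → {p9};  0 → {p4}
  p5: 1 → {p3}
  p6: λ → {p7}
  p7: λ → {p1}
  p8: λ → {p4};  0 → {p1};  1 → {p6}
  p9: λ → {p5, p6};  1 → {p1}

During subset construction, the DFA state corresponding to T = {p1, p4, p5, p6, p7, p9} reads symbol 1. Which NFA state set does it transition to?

p5 on 1 → {p3}.
p9 on 1 → {p1}.
No 1-transition from p1, p4, p6, p7.
Union after reading 1: {p1, p3}.
Now take the λ-closure:
From p1 via λ: add p4.
From p4 via λ: add p9.
From p9 via λ: add p5, p6.
From p6 via λ: add p7.
No new states can be added; the closed set is {p1, p3, p4, p5, p6, p7, p9}.

{p1, p3, p4, p5, p6, p7, p9}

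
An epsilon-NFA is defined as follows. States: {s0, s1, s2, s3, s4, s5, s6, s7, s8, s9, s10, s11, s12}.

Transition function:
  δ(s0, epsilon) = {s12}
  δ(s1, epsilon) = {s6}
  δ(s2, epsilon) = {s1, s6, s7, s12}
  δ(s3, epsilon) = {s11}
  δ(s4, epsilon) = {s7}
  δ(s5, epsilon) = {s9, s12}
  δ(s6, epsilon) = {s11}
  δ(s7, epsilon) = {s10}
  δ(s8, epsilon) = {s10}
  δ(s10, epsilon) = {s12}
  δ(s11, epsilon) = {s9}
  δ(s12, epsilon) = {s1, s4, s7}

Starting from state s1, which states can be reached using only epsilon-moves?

{s1, s6, s9, s11}

Start with {s1}.
From s1 via epsilon: add s6.
From s6 via epsilon: add s11.
From s11 via epsilon: add s9.
No new states can be added; the closed set is {s1, s6, s9, s11}.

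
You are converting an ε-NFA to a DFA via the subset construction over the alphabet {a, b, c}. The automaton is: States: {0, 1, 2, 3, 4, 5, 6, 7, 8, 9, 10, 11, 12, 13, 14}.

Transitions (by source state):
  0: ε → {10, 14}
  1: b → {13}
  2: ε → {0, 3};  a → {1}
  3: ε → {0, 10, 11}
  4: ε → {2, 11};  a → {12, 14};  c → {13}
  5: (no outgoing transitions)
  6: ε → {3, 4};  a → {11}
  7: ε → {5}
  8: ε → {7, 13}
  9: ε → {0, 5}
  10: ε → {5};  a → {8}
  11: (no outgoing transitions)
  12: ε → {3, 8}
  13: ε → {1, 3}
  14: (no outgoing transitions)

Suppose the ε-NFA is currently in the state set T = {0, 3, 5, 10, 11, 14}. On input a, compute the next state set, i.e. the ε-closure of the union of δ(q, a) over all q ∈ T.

10 on a → {8}.
No a-transition from 0, 3, 5, 11, 14.
Union after reading a: {8}.
Now take the ε-closure:
From 8 via ε: add 7, 13.
From 7 via ε: add 5.
From 13 via ε: add 1, 3.
From 3 via ε: add 0, 10, 11.
From 0 via ε: add 14.
No new states can be added; the closed set is {0, 1, 3, 5, 7, 8, 10, 11, 13, 14}.

{0, 1, 3, 5, 7, 8, 10, 11, 13, 14}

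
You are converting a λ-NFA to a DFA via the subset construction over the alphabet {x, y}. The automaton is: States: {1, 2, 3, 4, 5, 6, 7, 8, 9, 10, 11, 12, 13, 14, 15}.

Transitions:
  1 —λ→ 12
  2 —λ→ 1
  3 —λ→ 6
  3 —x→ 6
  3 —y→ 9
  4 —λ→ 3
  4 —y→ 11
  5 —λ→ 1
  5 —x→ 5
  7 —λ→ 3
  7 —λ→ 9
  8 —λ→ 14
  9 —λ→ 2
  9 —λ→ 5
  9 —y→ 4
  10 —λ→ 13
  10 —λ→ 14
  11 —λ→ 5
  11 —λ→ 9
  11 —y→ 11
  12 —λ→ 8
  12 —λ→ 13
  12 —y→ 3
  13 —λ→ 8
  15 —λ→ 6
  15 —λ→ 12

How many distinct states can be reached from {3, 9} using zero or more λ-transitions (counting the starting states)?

Start with {3, 9}.
From 3 via λ: add 6.
From 9 via λ: add 2, 5.
From 2 via λ: add 1.
From 1 via λ: add 12.
From 12 via λ: add 8, 13.
From 8 via λ: add 14.
λ-closure = {1, 2, 3, 5, 6, 8, 9, 12, 13, 14}, which has 10 states.

10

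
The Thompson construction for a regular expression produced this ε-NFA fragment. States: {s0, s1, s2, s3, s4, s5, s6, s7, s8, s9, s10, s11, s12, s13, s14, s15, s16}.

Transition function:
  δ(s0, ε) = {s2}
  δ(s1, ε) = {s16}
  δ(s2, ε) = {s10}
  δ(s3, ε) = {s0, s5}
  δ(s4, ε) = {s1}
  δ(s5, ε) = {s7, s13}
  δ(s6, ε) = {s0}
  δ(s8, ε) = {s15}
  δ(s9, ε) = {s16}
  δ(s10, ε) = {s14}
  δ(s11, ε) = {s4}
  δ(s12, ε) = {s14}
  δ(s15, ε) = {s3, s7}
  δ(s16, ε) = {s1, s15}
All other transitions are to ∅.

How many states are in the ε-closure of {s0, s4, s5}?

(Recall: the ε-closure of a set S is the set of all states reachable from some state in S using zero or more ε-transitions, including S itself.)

Start with {s0, s4, s5}.
From s0 via ε: add s2.
From s4 via ε: add s1.
From s5 via ε: add s7, s13.
From s1 via ε: add s16.
From s2 via ε: add s10.
From s10 via ε: add s14.
From s16 via ε: add s15.
From s15 via ε: add s3.
ε-closure = {s0, s1, s2, s3, s4, s5, s7, s10, s13, s14, s15, s16}, which has 12 states.

12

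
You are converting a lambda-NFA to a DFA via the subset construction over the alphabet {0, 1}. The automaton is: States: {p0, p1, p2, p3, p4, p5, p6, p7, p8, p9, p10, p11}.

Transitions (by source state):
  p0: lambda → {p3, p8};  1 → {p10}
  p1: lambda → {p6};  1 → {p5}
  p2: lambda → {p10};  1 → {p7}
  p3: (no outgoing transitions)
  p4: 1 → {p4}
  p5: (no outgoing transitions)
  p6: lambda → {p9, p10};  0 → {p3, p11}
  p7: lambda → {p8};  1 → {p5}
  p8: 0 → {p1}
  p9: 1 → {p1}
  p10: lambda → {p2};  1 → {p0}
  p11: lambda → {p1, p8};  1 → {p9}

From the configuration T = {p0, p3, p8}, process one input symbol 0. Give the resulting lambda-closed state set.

{p1, p2, p6, p9, p10}

p8 on 0 → {p1}.
No 0-transition from p0, p3.
Union after reading 0: {p1}.
Now take the lambda-closure:
From p1 via lambda: add p6.
From p6 via lambda: add p9, p10.
From p10 via lambda: add p2.
No new states can be added; the closed set is {p1, p2, p6, p9, p10}.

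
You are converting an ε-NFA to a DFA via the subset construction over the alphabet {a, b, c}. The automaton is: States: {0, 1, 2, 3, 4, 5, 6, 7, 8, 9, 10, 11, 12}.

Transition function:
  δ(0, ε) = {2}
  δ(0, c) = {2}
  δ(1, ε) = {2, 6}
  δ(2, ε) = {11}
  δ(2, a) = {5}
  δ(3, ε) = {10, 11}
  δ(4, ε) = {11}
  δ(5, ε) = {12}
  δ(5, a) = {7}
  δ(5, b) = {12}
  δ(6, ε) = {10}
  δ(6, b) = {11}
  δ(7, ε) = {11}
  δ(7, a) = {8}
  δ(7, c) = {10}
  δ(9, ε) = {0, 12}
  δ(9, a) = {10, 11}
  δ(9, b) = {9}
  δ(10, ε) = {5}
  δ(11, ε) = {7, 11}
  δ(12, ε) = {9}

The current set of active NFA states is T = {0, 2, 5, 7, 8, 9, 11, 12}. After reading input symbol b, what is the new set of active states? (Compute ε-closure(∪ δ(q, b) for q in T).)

5 on b → {12}.
9 on b → {9}.
No b-transition from 0, 2, 7, 8, 11, 12.
Union after reading b: {9, 12}.
Now take the ε-closure:
From 9 via ε: add 0.
From 0 via ε: add 2.
From 2 via ε: add 11.
From 11 via ε: add 7.
No new states can be added; the closed set is {0, 2, 7, 9, 11, 12}.

{0, 2, 7, 9, 11, 12}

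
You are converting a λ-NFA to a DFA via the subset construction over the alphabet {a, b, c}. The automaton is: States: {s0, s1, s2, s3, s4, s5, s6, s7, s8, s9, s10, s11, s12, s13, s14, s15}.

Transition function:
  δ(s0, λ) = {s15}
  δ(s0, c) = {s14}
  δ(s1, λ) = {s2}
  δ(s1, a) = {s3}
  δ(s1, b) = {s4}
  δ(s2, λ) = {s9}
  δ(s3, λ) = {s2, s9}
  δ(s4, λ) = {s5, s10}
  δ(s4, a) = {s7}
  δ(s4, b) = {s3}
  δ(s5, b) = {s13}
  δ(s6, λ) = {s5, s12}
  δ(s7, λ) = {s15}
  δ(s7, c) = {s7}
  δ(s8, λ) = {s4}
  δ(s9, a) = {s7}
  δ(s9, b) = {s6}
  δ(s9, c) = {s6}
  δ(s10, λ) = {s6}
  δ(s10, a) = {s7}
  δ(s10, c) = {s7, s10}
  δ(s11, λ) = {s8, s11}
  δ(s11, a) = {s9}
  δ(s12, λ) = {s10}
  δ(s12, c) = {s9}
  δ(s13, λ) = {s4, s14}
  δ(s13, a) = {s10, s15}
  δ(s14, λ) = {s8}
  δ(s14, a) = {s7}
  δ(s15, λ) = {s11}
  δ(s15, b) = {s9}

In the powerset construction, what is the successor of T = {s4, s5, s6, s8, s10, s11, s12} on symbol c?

{s4, s5, s6, s7, s8, s9, s10, s11, s12, s15}

s10 on c → {s7, s10}.
s12 on c → {s9}.
No c-transition from s4, s5, s6, s8, s11.
Union after reading c: {s7, s9, s10}.
Now take the λ-closure:
From s7 via λ: add s15.
From s10 via λ: add s6.
From s6 via λ: add s5, s12.
From s15 via λ: add s11.
From s11 via λ: add s8.
From s8 via λ: add s4.
No new states can be added; the closed set is {s4, s5, s6, s7, s8, s9, s10, s11, s12, s15}.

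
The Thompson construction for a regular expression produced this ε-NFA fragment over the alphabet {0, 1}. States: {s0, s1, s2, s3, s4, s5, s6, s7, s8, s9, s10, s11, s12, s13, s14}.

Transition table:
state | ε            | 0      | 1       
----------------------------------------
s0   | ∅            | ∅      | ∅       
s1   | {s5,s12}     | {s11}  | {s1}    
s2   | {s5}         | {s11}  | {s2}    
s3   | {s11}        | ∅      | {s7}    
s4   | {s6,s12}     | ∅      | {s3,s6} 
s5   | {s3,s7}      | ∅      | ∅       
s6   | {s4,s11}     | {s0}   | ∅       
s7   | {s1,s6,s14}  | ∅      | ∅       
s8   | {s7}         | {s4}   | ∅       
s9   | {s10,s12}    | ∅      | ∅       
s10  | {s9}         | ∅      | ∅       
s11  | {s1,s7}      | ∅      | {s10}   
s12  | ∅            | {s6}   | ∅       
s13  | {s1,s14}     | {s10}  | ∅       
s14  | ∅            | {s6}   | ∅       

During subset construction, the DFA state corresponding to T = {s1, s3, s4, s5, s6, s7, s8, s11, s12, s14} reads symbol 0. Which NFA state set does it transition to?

s1 on 0 → {s11}.
s6 on 0 → {s0}.
s8 on 0 → {s4}.
s12 on 0 → {s6}.
s14 on 0 → {s6}.
No 0-transition from s3, s4, s5, s7, s11.
Union after reading 0: {s0, s4, s6, s11}.
Now take the ε-closure:
From s4 via ε: add s12.
From s11 via ε: add s1, s7.
From s1 via ε: add s5.
From s7 via ε: add s14.
From s5 via ε: add s3.
No new states can be added; the closed set is {s0, s1, s3, s4, s5, s6, s7, s11, s12, s14}.

{s0, s1, s3, s4, s5, s6, s7, s11, s12, s14}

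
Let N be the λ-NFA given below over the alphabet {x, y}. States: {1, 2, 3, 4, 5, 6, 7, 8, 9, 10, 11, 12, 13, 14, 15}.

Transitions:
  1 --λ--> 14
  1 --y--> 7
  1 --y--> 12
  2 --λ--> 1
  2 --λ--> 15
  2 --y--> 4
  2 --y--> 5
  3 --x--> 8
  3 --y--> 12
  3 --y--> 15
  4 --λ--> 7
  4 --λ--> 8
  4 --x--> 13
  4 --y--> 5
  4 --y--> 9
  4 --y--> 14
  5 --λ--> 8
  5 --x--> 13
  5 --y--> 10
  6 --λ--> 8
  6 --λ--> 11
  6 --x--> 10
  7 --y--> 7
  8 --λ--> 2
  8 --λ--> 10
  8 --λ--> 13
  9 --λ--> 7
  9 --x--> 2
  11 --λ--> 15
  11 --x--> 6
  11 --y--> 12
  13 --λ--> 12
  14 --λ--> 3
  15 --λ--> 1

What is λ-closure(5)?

Start with {5}.
From 5 via λ: add 8.
From 8 via λ: add 2, 10, 13.
From 2 via λ: add 1, 15.
From 13 via λ: add 12.
From 1 via λ: add 14.
From 14 via λ: add 3.
No new states can be added; the closed set is {1, 2, 3, 5, 8, 10, 12, 13, 14, 15}.

{1, 2, 3, 5, 8, 10, 12, 13, 14, 15}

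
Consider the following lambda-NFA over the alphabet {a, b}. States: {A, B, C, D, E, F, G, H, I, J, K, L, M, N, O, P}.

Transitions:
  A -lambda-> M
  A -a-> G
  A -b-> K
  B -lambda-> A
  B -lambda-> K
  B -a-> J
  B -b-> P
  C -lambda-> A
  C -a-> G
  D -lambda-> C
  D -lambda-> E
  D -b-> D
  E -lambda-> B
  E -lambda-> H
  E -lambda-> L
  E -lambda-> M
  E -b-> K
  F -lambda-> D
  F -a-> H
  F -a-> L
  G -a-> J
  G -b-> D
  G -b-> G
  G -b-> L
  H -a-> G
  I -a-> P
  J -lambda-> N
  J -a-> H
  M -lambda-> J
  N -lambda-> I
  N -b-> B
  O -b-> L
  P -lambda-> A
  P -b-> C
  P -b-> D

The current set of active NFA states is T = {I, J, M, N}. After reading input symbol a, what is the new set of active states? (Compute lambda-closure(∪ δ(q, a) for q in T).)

I on a → {P}.
J on a → {H}.
No a-transition from M, N.
Union after reading a: {H, P}.
Now take the lambda-closure:
From P via lambda: add A.
From A via lambda: add M.
From M via lambda: add J.
From J via lambda: add N.
From N via lambda: add I.
No new states can be added; the closed set is {A, H, I, J, M, N, P}.

{A, H, I, J, M, N, P}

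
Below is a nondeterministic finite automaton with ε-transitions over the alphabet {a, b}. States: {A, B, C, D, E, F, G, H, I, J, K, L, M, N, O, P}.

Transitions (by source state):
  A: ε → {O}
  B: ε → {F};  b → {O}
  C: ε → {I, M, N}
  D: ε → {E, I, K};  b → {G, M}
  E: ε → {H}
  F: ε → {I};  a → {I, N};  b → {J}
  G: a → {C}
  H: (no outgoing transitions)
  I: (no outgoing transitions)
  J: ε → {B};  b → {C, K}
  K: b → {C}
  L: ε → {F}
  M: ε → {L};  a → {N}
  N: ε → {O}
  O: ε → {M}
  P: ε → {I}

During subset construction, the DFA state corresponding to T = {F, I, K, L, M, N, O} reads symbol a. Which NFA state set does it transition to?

F on a → {I, N}.
M on a → {N}.
No a-transition from I, K, L, N, O.
Union after reading a: {I, N}.
Now take the ε-closure:
From N via ε: add O.
From O via ε: add M.
From M via ε: add L.
From L via ε: add F.
No new states can be added; the closed set is {F, I, L, M, N, O}.

{F, I, L, M, N, O}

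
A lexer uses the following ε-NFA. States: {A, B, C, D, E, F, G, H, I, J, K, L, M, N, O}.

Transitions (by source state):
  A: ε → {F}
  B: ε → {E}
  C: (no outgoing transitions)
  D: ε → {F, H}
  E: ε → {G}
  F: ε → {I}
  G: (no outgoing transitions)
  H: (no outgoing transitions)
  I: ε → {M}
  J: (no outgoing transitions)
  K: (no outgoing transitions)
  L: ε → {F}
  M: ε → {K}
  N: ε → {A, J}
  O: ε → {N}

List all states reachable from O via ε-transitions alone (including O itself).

Start with {O}.
From O via ε: add N.
From N via ε: add A, J.
From A via ε: add F.
From F via ε: add I.
From I via ε: add M.
From M via ε: add K.
No new states can be added; the closed set is {A, F, I, J, K, M, N, O}.

{A, F, I, J, K, M, N, O}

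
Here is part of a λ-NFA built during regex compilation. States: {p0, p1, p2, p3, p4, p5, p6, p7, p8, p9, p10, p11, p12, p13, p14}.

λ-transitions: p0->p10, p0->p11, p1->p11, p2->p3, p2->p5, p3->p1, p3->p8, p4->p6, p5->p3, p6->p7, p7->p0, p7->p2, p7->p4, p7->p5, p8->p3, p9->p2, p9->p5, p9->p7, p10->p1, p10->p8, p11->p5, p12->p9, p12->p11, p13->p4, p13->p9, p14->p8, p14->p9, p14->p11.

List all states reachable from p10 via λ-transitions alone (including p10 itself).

{p1, p3, p5, p8, p10, p11}

Start with {p10}.
From p10 via λ: add p1, p8.
From p1 via λ: add p11.
From p8 via λ: add p3.
From p11 via λ: add p5.
No new states can be added; the closed set is {p1, p3, p5, p8, p10, p11}.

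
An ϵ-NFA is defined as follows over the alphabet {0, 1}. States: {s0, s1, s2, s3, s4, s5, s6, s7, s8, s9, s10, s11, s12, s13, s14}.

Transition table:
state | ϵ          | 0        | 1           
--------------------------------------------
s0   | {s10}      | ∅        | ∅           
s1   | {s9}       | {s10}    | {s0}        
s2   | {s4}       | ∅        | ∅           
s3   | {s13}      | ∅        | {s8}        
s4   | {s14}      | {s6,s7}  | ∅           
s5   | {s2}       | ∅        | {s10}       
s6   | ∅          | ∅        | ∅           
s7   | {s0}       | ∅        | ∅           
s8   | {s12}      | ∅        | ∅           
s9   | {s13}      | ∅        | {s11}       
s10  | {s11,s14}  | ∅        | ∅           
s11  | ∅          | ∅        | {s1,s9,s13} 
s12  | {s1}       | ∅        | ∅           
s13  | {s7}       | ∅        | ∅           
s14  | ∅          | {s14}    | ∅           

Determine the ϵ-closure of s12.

Start with {s12}.
From s12 via ϵ: add s1.
From s1 via ϵ: add s9.
From s9 via ϵ: add s13.
From s13 via ϵ: add s7.
From s7 via ϵ: add s0.
From s0 via ϵ: add s10.
From s10 via ϵ: add s11, s14.
No new states can be added; the closed set is {s0, s1, s7, s9, s10, s11, s12, s13, s14}.

{s0, s1, s7, s9, s10, s11, s12, s13, s14}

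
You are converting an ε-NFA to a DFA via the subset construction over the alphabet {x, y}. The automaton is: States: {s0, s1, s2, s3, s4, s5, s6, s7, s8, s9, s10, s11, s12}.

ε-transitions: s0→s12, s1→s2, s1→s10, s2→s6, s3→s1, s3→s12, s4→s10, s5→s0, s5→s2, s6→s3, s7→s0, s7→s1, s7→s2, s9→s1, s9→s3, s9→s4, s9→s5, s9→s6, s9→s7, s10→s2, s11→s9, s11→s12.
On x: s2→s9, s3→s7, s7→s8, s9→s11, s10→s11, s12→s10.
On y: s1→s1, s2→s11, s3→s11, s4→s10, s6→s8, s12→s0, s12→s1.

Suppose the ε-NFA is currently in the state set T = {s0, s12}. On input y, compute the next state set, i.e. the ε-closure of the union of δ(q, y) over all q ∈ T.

{s0, s1, s2, s3, s6, s10, s12}

s12 on y → {s0, s1}.
No y-transition from s0.
Union after reading y: {s0, s1}.
Now take the ε-closure:
From s0 via ε: add s12.
From s1 via ε: add s2, s10.
From s2 via ε: add s6.
From s6 via ε: add s3.
No new states can be added; the closed set is {s0, s1, s2, s3, s6, s10, s12}.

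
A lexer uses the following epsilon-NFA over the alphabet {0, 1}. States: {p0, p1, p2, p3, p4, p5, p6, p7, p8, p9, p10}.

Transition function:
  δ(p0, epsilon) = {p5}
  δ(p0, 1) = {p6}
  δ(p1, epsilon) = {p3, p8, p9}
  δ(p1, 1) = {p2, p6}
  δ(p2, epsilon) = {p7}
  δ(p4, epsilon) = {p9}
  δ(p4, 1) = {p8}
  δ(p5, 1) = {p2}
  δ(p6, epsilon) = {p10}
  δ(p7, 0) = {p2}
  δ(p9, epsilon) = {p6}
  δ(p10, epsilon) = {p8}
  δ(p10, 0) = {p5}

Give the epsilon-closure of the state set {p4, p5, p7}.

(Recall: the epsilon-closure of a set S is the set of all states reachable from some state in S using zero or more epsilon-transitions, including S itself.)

{p4, p5, p6, p7, p8, p9, p10}

Start with {p4, p5, p7}.
From p4 via epsilon: add p9.
From p9 via epsilon: add p6.
From p6 via epsilon: add p10.
From p10 via epsilon: add p8.
No new states can be added; the closed set is {p4, p5, p6, p7, p8, p9, p10}.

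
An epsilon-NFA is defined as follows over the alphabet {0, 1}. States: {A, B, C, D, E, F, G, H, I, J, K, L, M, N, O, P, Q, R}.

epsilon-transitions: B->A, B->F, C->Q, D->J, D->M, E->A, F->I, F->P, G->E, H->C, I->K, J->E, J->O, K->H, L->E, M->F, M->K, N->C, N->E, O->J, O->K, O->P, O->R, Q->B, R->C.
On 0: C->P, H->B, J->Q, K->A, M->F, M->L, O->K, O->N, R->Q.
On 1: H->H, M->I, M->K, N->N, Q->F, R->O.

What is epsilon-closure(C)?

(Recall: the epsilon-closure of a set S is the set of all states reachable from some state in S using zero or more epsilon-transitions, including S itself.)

{A, B, C, F, H, I, K, P, Q}

Start with {C}.
From C via epsilon: add Q.
From Q via epsilon: add B.
From B via epsilon: add A, F.
From F via epsilon: add I, P.
From I via epsilon: add K.
From K via epsilon: add H.
No new states can be added; the closed set is {A, B, C, F, H, I, K, P, Q}.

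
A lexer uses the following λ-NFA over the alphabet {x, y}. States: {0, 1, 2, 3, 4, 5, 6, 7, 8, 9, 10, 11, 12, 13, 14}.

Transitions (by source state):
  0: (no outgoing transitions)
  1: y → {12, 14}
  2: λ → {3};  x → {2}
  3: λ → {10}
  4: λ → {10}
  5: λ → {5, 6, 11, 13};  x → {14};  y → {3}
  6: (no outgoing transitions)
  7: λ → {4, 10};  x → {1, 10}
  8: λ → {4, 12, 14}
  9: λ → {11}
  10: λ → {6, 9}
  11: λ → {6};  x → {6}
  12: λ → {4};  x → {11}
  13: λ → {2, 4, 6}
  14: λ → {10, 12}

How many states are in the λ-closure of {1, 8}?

Start with {1, 8}.
From 8 via λ: add 4, 12, 14.
From 4 via λ: add 10.
From 10 via λ: add 6, 9.
From 9 via λ: add 11.
λ-closure = {1, 4, 6, 8, 9, 10, 11, 12, 14}, which has 9 states.

9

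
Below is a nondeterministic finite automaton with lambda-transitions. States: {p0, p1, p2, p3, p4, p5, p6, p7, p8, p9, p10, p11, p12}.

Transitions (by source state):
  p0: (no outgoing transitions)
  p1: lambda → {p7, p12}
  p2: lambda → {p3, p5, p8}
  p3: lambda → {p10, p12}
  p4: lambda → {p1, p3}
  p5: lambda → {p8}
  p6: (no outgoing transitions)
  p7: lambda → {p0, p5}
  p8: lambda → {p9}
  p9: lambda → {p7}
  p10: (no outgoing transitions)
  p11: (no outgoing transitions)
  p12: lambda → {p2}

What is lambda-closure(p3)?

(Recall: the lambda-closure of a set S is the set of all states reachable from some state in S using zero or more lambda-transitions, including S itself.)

Start with {p3}.
From p3 via lambda: add p10, p12.
From p12 via lambda: add p2.
From p2 via lambda: add p5, p8.
From p8 via lambda: add p9.
From p9 via lambda: add p7.
From p7 via lambda: add p0.
No new states can be added; the closed set is {p0, p2, p3, p5, p7, p8, p9, p10, p12}.

{p0, p2, p3, p5, p7, p8, p9, p10, p12}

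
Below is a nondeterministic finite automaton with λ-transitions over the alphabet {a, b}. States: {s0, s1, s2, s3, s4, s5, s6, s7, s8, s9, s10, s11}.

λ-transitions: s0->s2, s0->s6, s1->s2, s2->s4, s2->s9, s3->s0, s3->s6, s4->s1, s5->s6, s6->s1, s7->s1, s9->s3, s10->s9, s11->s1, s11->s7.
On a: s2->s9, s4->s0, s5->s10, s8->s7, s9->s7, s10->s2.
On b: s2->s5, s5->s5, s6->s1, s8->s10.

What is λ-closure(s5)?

Start with {s5}.
From s5 via λ: add s6.
From s6 via λ: add s1.
From s1 via λ: add s2.
From s2 via λ: add s4, s9.
From s9 via λ: add s3.
From s3 via λ: add s0.
No new states can be added; the closed set is {s0, s1, s2, s3, s4, s5, s6, s9}.

{s0, s1, s2, s3, s4, s5, s6, s9}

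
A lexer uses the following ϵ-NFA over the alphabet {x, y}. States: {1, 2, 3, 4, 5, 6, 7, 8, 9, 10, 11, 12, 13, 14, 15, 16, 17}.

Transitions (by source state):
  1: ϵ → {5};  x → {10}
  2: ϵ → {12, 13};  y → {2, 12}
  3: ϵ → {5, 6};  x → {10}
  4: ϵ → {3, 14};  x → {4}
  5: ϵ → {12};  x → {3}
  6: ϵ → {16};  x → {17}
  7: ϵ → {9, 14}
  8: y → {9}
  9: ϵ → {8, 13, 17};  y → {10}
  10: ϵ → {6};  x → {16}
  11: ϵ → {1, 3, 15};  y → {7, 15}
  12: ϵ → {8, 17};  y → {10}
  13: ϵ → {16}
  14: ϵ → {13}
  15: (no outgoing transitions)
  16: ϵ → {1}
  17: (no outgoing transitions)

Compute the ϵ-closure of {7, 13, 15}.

Start with {7, 13, 15}.
From 7 via ϵ: add 9, 14.
From 13 via ϵ: add 16.
From 9 via ϵ: add 8, 17.
From 16 via ϵ: add 1.
From 1 via ϵ: add 5.
From 5 via ϵ: add 12.
No new states can be added; the closed set is {1, 5, 7, 8, 9, 12, 13, 14, 15, 16, 17}.

{1, 5, 7, 8, 9, 12, 13, 14, 15, 16, 17}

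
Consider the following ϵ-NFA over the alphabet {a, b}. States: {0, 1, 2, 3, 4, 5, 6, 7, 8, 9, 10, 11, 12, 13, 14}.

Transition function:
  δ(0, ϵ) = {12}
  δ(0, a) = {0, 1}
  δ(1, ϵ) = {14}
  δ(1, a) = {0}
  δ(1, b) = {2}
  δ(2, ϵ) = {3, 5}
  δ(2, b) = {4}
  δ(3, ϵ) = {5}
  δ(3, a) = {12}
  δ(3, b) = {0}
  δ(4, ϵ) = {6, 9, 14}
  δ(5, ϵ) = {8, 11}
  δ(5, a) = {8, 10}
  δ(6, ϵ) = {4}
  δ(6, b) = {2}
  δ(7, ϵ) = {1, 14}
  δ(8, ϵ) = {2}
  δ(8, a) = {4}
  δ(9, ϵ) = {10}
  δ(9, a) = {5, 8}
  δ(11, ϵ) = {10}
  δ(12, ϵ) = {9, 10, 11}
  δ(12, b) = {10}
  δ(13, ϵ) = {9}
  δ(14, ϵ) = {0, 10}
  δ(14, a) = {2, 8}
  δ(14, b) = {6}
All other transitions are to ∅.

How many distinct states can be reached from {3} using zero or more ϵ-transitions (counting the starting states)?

6

Start with {3}.
From 3 via ϵ: add 5.
From 5 via ϵ: add 8, 11.
From 8 via ϵ: add 2.
From 11 via ϵ: add 10.
ϵ-closure = {2, 3, 5, 8, 10, 11}, which has 6 states.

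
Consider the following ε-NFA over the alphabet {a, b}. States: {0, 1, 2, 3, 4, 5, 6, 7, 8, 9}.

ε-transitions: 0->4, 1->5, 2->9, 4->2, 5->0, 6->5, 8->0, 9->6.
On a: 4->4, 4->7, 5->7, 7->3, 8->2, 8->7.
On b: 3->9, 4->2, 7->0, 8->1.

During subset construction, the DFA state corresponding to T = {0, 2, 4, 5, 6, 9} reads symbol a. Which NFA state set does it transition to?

{0, 2, 4, 5, 6, 7, 9}

4 on a → {4, 7}.
5 on a → {7}.
No a-transition from 0, 2, 6, 9.
Union after reading a: {4, 7}.
Now take the ε-closure:
From 4 via ε: add 2.
From 2 via ε: add 9.
From 9 via ε: add 6.
From 6 via ε: add 5.
From 5 via ε: add 0.
No new states can be added; the closed set is {0, 2, 4, 5, 6, 7, 9}.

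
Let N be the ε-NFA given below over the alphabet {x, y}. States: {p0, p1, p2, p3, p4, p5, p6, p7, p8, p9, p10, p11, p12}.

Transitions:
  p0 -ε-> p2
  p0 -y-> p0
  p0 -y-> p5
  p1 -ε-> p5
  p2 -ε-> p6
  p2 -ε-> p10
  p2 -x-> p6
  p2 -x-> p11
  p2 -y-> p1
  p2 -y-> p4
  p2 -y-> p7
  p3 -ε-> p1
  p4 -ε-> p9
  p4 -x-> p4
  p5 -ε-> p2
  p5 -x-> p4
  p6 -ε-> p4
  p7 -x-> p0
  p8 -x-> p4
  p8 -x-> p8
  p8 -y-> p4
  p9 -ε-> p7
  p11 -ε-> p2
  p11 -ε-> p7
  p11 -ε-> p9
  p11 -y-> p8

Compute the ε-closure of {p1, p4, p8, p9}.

{p1, p2, p4, p5, p6, p7, p8, p9, p10}

Start with {p1, p4, p8, p9}.
From p1 via ε: add p5.
From p9 via ε: add p7.
From p5 via ε: add p2.
From p2 via ε: add p6, p10.
No new states can be added; the closed set is {p1, p2, p4, p5, p6, p7, p8, p9, p10}.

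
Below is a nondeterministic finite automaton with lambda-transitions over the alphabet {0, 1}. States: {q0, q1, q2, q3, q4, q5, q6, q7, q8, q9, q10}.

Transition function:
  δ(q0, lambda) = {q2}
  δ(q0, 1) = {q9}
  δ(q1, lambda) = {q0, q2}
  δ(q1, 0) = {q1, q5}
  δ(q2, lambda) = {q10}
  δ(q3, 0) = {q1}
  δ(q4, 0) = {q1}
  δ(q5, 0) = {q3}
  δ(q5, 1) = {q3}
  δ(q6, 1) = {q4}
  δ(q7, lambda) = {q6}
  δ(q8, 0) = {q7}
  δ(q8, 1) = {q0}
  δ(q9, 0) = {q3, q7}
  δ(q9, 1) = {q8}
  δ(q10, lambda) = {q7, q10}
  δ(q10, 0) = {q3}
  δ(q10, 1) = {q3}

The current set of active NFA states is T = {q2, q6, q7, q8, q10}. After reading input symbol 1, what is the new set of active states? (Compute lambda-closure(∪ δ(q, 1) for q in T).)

{q0, q2, q3, q4, q6, q7, q10}

q6 on 1 → {q4}.
q8 on 1 → {q0}.
q10 on 1 → {q3}.
No 1-transition from q2, q7.
Union after reading 1: {q0, q3, q4}.
Now take the lambda-closure:
From q0 via lambda: add q2.
From q2 via lambda: add q10.
From q10 via lambda: add q7.
From q7 via lambda: add q6.
No new states can be added; the closed set is {q0, q2, q3, q4, q6, q7, q10}.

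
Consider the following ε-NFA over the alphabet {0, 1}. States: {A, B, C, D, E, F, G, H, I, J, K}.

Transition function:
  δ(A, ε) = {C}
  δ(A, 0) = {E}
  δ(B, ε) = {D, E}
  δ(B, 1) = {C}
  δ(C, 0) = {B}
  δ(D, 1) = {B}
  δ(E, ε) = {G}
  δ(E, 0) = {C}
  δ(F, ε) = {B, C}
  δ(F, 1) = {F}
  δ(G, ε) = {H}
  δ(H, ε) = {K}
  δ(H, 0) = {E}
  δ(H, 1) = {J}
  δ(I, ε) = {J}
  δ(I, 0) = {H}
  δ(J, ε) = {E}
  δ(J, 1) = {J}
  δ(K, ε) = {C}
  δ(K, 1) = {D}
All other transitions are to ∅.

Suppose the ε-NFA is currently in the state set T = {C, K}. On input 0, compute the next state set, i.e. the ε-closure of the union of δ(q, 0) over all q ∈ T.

{B, C, D, E, G, H, K}

C on 0 → {B}.
No 0-transition from K.
Union after reading 0: {B}.
Now take the ε-closure:
From B via ε: add D, E.
From E via ε: add G.
From G via ε: add H.
From H via ε: add K.
From K via ε: add C.
No new states can be added; the closed set is {B, C, D, E, G, H, K}.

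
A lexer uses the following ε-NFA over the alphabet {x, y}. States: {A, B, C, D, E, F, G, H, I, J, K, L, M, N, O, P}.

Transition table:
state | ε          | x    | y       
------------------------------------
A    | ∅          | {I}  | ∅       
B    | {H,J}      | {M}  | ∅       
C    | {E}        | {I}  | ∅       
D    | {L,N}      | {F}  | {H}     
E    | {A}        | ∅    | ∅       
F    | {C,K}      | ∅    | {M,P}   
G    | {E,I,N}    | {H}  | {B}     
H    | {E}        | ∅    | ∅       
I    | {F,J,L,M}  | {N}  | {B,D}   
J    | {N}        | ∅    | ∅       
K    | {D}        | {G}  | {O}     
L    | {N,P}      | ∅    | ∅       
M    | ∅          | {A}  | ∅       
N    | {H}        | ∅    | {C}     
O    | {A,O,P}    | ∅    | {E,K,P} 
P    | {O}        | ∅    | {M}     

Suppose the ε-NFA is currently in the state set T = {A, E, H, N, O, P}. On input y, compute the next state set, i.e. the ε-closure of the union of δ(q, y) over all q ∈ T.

N on y → {C}.
O on y → {E, K, P}.
P on y → {M}.
No y-transition from A, E, H.
Union after reading y: {C, E, K, M, P}.
Now take the ε-closure:
From E via ε: add A.
From K via ε: add D.
From P via ε: add O.
From D via ε: add L, N.
From N via ε: add H.
No new states can be added; the closed set is {A, C, D, E, H, K, L, M, N, O, P}.

{A, C, D, E, H, K, L, M, N, O, P}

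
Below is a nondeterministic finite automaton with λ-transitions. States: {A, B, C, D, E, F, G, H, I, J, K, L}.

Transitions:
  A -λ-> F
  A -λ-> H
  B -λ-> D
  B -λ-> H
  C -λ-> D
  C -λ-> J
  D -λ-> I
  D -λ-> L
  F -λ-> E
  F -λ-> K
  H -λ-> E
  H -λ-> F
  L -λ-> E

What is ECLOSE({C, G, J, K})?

Start with {C, G, J, K}.
From C via λ: add D.
From D via λ: add I, L.
From L via λ: add E.
No new states can be added; the closed set is {C, D, E, G, I, J, K, L}.

{C, D, E, G, I, J, K, L}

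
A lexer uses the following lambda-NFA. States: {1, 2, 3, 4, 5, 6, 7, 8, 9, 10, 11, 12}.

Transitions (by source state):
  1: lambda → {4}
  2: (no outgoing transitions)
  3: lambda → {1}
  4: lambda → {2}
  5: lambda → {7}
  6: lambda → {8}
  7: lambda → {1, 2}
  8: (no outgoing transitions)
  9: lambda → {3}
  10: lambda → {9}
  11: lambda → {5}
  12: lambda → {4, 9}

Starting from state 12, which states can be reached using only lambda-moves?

{1, 2, 3, 4, 9, 12}

Start with {12}.
From 12 via lambda: add 4, 9.
From 4 via lambda: add 2.
From 9 via lambda: add 3.
From 3 via lambda: add 1.
No new states can be added; the closed set is {1, 2, 3, 4, 9, 12}.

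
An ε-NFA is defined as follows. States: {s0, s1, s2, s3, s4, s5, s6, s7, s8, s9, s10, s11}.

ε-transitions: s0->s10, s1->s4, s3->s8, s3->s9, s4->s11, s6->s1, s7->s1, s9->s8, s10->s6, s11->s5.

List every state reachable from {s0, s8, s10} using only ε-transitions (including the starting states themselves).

Start with {s0, s8, s10}.
From s10 via ε: add s6.
From s6 via ε: add s1.
From s1 via ε: add s4.
From s4 via ε: add s11.
From s11 via ε: add s5.
No new states can be added; the closed set is {s0, s1, s4, s5, s6, s8, s10, s11}.

{s0, s1, s4, s5, s6, s8, s10, s11}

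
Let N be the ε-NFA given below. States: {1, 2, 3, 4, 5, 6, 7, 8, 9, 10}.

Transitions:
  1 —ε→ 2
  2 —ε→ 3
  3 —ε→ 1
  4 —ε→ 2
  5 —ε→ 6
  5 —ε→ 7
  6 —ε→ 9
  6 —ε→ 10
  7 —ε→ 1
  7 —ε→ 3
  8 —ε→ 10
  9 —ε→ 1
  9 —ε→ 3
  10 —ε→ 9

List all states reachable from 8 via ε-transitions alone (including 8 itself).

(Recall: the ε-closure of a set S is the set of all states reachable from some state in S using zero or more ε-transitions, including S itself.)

{1, 2, 3, 8, 9, 10}

Start with {8}.
From 8 via ε: add 10.
From 10 via ε: add 9.
From 9 via ε: add 1, 3.
From 1 via ε: add 2.
No new states can be added; the closed set is {1, 2, 3, 8, 9, 10}.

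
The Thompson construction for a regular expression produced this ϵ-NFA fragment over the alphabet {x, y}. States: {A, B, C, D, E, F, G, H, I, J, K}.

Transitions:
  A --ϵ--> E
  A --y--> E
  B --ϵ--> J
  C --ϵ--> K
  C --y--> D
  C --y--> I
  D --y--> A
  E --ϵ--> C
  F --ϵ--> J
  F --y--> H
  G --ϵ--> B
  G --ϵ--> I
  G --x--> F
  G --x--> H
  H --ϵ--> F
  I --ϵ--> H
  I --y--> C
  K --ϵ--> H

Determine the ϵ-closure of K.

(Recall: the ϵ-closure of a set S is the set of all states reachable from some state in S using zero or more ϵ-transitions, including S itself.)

Start with {K}.
From K via ϵ: add H.
From H via ϵ: add F.
From F via ϵ: add J.
No new states can be added; the closed set is {F, H, J, K}.

{F, H, J, K}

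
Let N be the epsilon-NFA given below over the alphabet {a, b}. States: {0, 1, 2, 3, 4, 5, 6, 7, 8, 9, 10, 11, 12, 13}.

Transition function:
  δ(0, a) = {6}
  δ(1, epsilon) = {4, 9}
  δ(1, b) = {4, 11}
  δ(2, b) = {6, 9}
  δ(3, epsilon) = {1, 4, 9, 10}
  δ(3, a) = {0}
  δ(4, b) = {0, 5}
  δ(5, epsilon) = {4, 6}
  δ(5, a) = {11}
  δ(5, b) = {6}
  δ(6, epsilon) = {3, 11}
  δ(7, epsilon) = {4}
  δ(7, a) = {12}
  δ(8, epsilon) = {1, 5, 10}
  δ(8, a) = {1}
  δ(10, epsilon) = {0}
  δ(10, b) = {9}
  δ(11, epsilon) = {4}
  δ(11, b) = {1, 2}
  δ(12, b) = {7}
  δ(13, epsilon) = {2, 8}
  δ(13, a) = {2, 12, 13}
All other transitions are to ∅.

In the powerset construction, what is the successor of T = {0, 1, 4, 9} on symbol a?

0 on a → {6}.
No a-transition from 1, 4, 9.
Union after reading a: {6}.
Now take the epsilon-closure:
From 6 via epsilon: add 3, 11.
From 3 via epsilon: add 1, 4, 9, 10.
From 10 via epsilon: add 0.
No new states can be added; the closed set is {0, 1, 3, 4, 6, 9, 10, 11}.

{0, 1, 3, 4, 6, 9, 10, 11}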